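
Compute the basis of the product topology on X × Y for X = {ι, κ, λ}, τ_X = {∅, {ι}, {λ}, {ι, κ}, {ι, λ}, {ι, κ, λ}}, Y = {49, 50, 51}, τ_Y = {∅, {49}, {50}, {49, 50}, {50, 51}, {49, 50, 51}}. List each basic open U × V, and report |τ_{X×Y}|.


Basis B = {∅ × ∅, {ι} × {49}, {ι} × {50}, {λ} × {49}, {λ} × {50}, {ι} × {49, 50}, {ι, κ} × {49}, {ι, λ} × {49}, {ι} × {50, 51}, {ι, κ} × {50}, {ι, λ} × {50}, {λ} × {49, 50}, {λ} × {50, 51}, {ι} × {49, 50, 51}, {ι, κ, λ} × {49}, {ι, κ, λ} × {50}, {λ} × {49, 50, 51}, {ι, κ} × {49, 50}, {ι, λ} × {49, 50}, {ι, κ} × {50, 51}, {ι, λ} × {50, 51}, {ι, κ} × {49, 50, 51}, {ι, λ} × {49, 50, 51}, {ι, κ, λ} × {49, 50}, {ι, κ, λ} × {50, 51}, {ι, κ, λ} × {49, 50, 51}}; |τ_{X×Y}| = 108.

Enumerate products U × V with U ∈ τ_X, V ∈ τ_Y (deduplicated):
  ∅ × ∅ = {} (∅)
  {ι} × {49} = {(ι,49)}
  {ι} × {50} = {(ι,50)}
  {λ} × {49} = {(λ,49)}
  {λ} × {50} = {(λ,50)}
  {ι} × {49, 50} = {(ι,49), (ι,50)}
  {ι, κ} × {49} = {(ι,49), (κ,49)}
  {ι, λ} × {49} = {(ι,49), (λ,49)}
  {ι} × {50, 51} = {(ι,50), (ι,51)}
  {ι, κ} × {50} = {(ι,50), (κ,50)}
  {ι, λ} × {50} = {(ι,50), (λ,50)}
  {λ} × {49, 50} = {(λ,49), (λ,50)}
  {λ} × {50, 51} = {(λ,50), (λ,51)}
  {ι} × {49, 50, 51} = {(ι,49), (ι,50), (ι,51)}
  {ι, κ, λ} × {49} = {(ι,49), (κ,49), (λ,49)}
  {ι, κ, λ} × {50} = {(ι,50), (κ,50), (λ,50)}
  {λ} × {49, 50, 51} = {(λ,49), (λ,50), (λ,51)}
  {ι, κ} × {49, 50} = {(ι,49), (ι,50), (κ,49), (κ,50)}
  {ι, λ} × {49, 50} = {(ι,49), (ι,50), (λ,49), (λ,50)}
  {ι, κ} × {50, 51} = {(ι,50), (ι,51), (κ,50), (κ,51)}
  {ι, λ} × {50, 51} = {(ι,50), (ι,51), (λ,50), (λ,51)}
  {ι, κ} × {49, 50, 51} = {(ι,49), (ι,50), (ι,51), (κ,49), (κ,50), (κ,51)}
  {ι, λ} × {49, 50, 51} = {(ι,49), (ι,50), (ι,51), (λ,49), (λ,50), (λ,51)}
  {ι, κ, λ} × {49, 50} = {(ι,49), (ι,50), (κ,49), (κ,50), (λ,49), (λ,50)}
  {ι, κ, λ} × {50, 51} = {(ι,50), (ι,51), (κ,50), (κ,51), (λ,50), (λ,51)}
  {ι, κ, λ} × {49, 50, 51} = {(ι,49), (ι,50), (ι,51), (κ,49), (κ,50), (κ,51), (λ,49), (λ,50), (λ,51)}
These 26 distinct sets form the basis B.
Close under arbitrary unions to get τ_{X×Y}; counting gives |τ_{X×Y}| = 108.


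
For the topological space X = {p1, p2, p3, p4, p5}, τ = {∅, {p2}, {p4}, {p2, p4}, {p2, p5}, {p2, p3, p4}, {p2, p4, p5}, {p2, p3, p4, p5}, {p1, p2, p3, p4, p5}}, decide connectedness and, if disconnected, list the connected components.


(X, τ) is connected.

Find clopen sets (U ∈ τ with X ∖ U ∈ τ):
  U = ∅, X ∖ U = {p1, p2, p3, p4, p5} — both open, so U is clopen.
  U = {p1, p2, p3, p4, p5}, X ∖ U = ∅ — both open, so U is clopen.
Only trivial clopens (∅ and X) exist, so (X, τ) is connected.
Compute connected components by grouping points that agree on all clopens:
  component: {p1, p2, p3, p4, p5}


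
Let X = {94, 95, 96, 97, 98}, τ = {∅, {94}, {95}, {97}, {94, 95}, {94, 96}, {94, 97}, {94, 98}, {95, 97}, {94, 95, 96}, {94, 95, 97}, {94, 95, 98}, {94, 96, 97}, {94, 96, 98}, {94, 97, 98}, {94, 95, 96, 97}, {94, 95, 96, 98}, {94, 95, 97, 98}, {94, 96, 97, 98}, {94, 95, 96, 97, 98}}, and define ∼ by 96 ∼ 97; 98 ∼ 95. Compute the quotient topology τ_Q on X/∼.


X/∼ = {[94], [95=98], [96=97]}; |τ_Q| = 5.

Equivalence classes: [94], [95=98], [96=97].
Quotient map π: X → X/∼ sends 94 ↦ [94], 95 ↦ [95=98], 96 ↦ [96=97], 97 ↦ [96=97], 98 ↦ [95=98].
For each subset V ⊆ X/∼, compute π^{-1}(V) ⊆ X and check whether π^{-1}(V) ∈ τ. V is open in τ_Q iff π^{-1}(V) ∈ τ.
  V = {}: π^{-1}(V) = ∅ ∈ τ ✓.
  V = {[94]}: π^{-1}(V) = {94} ∈ τ ✓.
  V = {[95=98]}: π^{-1}(V) = {95, 98} ∉ τ ✗.
  V = {[94], [95=98]}: π^{-1}(V) = {94, 95, 98} ∈ τ ✓.
  V = {[96=97]}: π^{-1}(V) = {96, 97} ∉ τ ✗.
  V = {[94], [96=97]}: π^{-1}(V) = {94, 96, 97} ∈ τ ✓.
  V = {[95=98], [96=97]}: π^{-1}(V) = {95, 96, 97, 98} ∉ τ ✗.
  V = {[94], [95=98], [96=97]}: π^{-1}(V) = {94, 95, 96, 97, 98} ∈ τ ✓.
Open sets in the quotient: τ_Q = {{}, {[94]}, {[94], [95=98]}, {[94], [96=97]}, {[94], [95=98], [96=97]}} (5 elements).


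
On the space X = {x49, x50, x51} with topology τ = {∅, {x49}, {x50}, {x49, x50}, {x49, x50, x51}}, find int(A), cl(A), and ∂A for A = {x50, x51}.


int(A) = {x50}, cl(A) = {x50, x51}, ∂A = {x51}.

Closed sets in (X, τ) are complements of opens:
  closed(X, τ) = {∅, {x51}, {x49, x51}, {x50, x51}, {x49, x50, x51}}.
int(A) = ⋃ {U ∈ τ : U ⊆ A}. Opens contained in A: ∅, {x50}.
Taking the union of these: int(A) = {x50}.
cl(A) = ⋂ {C closed : A ⊆ C}. Closed sets containing A: {x50, x51}, {x49, x50, x51}.
Intersecting these: cl(A) = {x50, x51}.
∂A = cl(A) ∖ int(A) = {x50, x51} ∖ {x50} = {x51}.


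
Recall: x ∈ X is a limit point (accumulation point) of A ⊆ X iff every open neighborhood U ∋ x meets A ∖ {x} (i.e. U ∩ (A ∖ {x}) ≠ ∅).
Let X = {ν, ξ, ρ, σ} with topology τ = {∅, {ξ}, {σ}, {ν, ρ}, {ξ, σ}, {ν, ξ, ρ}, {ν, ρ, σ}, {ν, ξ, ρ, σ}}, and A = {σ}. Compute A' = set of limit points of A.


A' = ∅

For each x ∈ X, list the open sets U ∈ τ with x ∈ U, then check whether U ∩ (A ∖ {x}) ≠ ∅ for every such U.
  x = ν: open {ν, ρ} ∋ x has {ν, ρ} ∩ (A ∖ {ν}) = ∅, so x is NOT a limit point.
  x = ξ: open {ξ} ∋ x has {ξ} ∩ (A ∖ {ξ}) = ∅, so x is NOT a limit point.
  x = ρ: open {ν, ρ} ∋ x has {ν, ρ} ∩ (A ∖ {ρ}) = ∅, so x is NOT a limit point.
  x = σ: open {σ} ∋ x has {σ} ∩ (A ∖ {σ}) = ∅, so x is NOT a limit point.
Collecting: A' = ∅.


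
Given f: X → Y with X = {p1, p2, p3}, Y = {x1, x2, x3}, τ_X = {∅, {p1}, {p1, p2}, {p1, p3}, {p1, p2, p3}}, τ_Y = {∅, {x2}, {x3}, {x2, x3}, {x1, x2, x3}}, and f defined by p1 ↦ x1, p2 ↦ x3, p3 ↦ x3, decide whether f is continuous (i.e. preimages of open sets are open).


f is NOT continuous.

Compute f^{-1}(U) for each U ∈ τ_Y:
  U = ∅: f^{-1}(U) = ∅ ∈ τ_X ✓.
  U = {x2}: f^{-1}(U) = ∅ ∈ τ_X ✓.
  U = {x3}: f^{-1}(U) = {p2, p3} ∉ τ_X ✗.
  U = {x2, x3}: f^{-1}(U) = {p2, p3} ∉ τ_X ✗.
  U = {x1, x2, x3}: f^{-1}(U) = {p1, p2, p3} ∈ τ_X ✓.
Found U = {x3} with f^{-1}(U) = {p2, p3} not in τ_X. Therefore f is NOT continuous.


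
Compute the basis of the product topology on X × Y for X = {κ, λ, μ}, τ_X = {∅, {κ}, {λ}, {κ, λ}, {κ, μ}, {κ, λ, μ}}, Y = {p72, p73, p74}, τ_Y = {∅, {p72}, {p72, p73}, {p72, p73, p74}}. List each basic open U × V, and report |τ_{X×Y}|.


Basis B = {∅ × ∅, {κ} × {p72}, {λ} × {p72}, {κ} × {p72, p73}, {κ, λ} × {p72}, {κ, μ} × {p72}, {λ} × {p72, p73}, {κ} × {p72, p73, p74}, {κ, λ, μ} × {p72}, {λ} × {p72, p73, p74}, {κ, λ} × {p72, p73}, {κ, μ} × {p72, p73}, {κ, λ} × {p72, p73, p74}, {κ, μ} × {p72, p73, p74}, {κ, λ, μ} × {p72, p73}, {κ, λ, μ} × {p72, p73, p74}}; |τ_{X×Y}| = 40.

Enumerate products U × V with U ∈ τ_X, V ∈ τ_Y (deduplicated):
  ∅ × ∅ = {} (∅)
  {κ} × {p72} = {(κ,p72)}
  {λ} × {p72} = {(λ,p72)}
  {κ} × {p72, p73} = {(κ,p72), (κ,p73)}
  {κ, λ} × {p72} = {(κ,p72), (λ,p72)}
  {κ, μ} × {p72} = {(κ,p72), (μ,p72)}
  {λ} × {p72, p73} = {(λ,p72), (λ,p73)}
  {κ} × {p72, p73, p74} = {(κ,p72), (κ,p73), (κ,p74)}
  {κ, λ, μ} × {p72} = {(κ,p72), (λ,p72), (μ,p72)}
  {λ} × {p72, p73, p74} = {(λ,p72), (λ,p73), (λ,p74)}
  {κ, λ} × {p72, p73} = {(κ,p72), (κ,p73), (λ,p72), (λ,p73)}
  {κ, μ} × {p72, p73} = {(κ,p72), (κ,p73), (μ,p72), (μ,p73)}
  {κ, λ} × {p72, p73, p74} = {(κ,p72), (κ,p73), (κ,p74), (λ,p72), (λ,p73), (λ,p74)}
  {κ, μ} × {p72, p73, p74} = {(κ,p72), (κ,p73), (κ,p74), (μ,p72), (μ,p73), (μ,p74)}
  {κ, λ, μ} × {p72, p73} = {(κ,p72), (κ,p73), (λ,p72), (λ,p73), (μ,p72), (μ,p73)}
  {κ, λ, μ} × {p72, p73, p74} = {(κ,p72), (κ,p73), (κ,p74), (λ,p72), (λ,p73), (λ,p74), (μ,p72), (μ,p73), (μ,p74)}
These 16 distinct sets form the basis B.
Close under arbitrary unions to get τ_{X×Y}; counting gives |τ_{X×Y}| = 40.


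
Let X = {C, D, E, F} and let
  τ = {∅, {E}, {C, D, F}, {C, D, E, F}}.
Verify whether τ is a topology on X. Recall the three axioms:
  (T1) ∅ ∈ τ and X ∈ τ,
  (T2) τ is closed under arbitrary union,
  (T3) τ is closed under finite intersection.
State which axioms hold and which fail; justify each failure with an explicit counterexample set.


τ IS a topology on X.

Axiom (T1): ∅ ∈ τ? Yes; X ∈ τ? Yes.
Axiom (T2/T3): check pairwise unions and intersections of members of τ.
All pairwise intersections and unions checked — each lies in τ. Therefore τ satisfies (T1), (T2), (T3): it IS a topology on X.


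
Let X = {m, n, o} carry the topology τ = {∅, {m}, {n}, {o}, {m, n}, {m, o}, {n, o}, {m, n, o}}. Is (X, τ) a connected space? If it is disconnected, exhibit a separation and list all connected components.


(X, τ) is disconnected; components = [{m}, {n}, {o}].

Find clopen sets (U ∈ τ with X ∖ U ∈ τ):
  U = ∅, X ∖ U = {m, n, o} — both open, so U is clopen.
  U = {m}, X ∖ U = {n, o} — both open, so U is clopen.
  U = {n}, X ∖ U = {m, o} — both open, so U is clopen.
  U = {o}, X ∖ U = {m, n} — both open, so U is clopen.
  U = {m, n}, X ∖ U = {o} — both open, so U is clopen.
  U = {m, o}, X ∖ U = {n} — both open, so U is clopen.
  U = {n, o}, X ∖ U = {m} — both open, so U is clopen.
  U = {m, n, o}, X ∖ U = ∅ — both open, so U is clopen.
Nontrivial clopen(s) exist: e.g. {m, n}. So (X, τ) is disconnected.
Compute connected components by grouping points that agree on all clopens:
  component: {m}
  component: {n}
  component: {o}


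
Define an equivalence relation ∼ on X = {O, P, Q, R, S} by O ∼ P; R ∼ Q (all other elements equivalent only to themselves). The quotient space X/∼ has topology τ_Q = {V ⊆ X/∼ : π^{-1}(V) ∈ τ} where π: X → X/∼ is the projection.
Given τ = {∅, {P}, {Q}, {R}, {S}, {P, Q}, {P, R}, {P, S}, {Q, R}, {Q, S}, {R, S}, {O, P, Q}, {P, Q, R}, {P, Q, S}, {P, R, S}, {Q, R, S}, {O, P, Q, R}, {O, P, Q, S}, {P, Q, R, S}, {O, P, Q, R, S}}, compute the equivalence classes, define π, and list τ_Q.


X/∼ = {[O=P], [Q=R], [S]}; |τ_Q| = 6.

Equivalence classes: [O=P], [Q=R], [S].
Quotient map π: X → X/∼ sends O ↦ [O=P], P ↦ [O=P], Q ↦ [Q=R], R ↦ [Q=R], S ↦ [S].
For each subset V ⊆ X/∼, compute π^{-1}(V) ⊆ X and check whether π^{-1}(V) ∈ τ. V is open in τ_Q iff π^{-1}(V) ∈ τ.
  V = {}: π^{-1}(V) = ∅ ∈ τ ✓.
  V = {[O=P]}: π^{-1}(V) = {O, P} ∉ τ ✗.
  V = {[Q=R]}: π^{-1}(V) = {Q, R} ∈ τ ✓.
  V = {[O=P], [Q=R]}: π^{-1}(V) = {O, P, Q, R} ∈ τ ✓.
  V = {[S]}: π^{-1}(V) = {S} ∈ τ ✓.
  V = {[O=P], [S]}: π^{-1}(V) = {O, P, S} ∉ τ ✗.
  V = {[Q=R], [S]}: π^{-1}(V) = {Q, R, S} ∈ τ ✓.
  V = {[O=P], [Q=R], [S]}: π^{-1}(V) = {O, P, Q, R, S} ∈ τ ✓.
Open sets in the quotient: τ_Q = {{}, {[Q=R]}, {[O=P], [Q=R]}, {[S]}, {[Q=R], [S]}, {[O=P], [Q=R], [S]}} (6 elements).


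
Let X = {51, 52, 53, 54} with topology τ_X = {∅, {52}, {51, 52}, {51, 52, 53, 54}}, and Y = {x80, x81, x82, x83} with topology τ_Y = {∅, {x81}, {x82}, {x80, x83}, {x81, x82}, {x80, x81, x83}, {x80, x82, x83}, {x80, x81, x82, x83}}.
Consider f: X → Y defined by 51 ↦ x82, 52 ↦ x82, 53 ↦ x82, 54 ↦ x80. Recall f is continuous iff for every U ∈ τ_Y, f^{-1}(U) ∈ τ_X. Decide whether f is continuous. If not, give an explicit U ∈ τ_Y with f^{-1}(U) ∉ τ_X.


f is NOT continuous.

Compute f^{-1}(U) for each U ∈ τ_Y:
  U = ∅: f^{-1}(U) = ∅ ∈ τ_X ✓.
  U = {x81}: f^{-1}(U) = ∅ ∈ τ_X ✓.
  U = {x82}: f^{-1}(U) = {51, 52, 53} ∉ τ_X ✗.
  U = {x80, x83}: f^{-1}(U) = {54} ∉ τ_X ✗.
  U = {x81, x82}: f^{-1}(U) = {51, 52, 53} ∉ τ_X ✗.
  U = {x80, x81, x83}: f^{-1}(U) = {54} ∉ τ_X ✗.
  U = {x80, x82, x83}: f^{-1}(U) = {51, 52, 53, 54} ∈ τ_X ✓.
  U = {x80, x81, x82, x83}: f^{-1}(U) = {51, 52, 53, 54} ∈ τ_X ✓.
Found U = {x82} with f^{-1}(U) = {51, 52, 53} not in τ_X. Therefore f is NOT continuous.


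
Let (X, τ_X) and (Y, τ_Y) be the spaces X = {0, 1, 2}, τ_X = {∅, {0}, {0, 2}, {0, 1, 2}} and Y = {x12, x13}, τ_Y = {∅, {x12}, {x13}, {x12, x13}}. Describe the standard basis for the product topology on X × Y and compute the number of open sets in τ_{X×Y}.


Basis B = {∅ × ∅, {0} × {x12}, {0} × {x13}, {0} × {x12, x13}, {0, 2} × {x12}, {0, 2} × {x13}, {0, 1, 2} × {x12}, {0, 1, 2} × {x13}, {0, 2} × {x12, x13}, {0, 1, 2} × {x12, x13}}; |τ_{X×Y}| = 16.

Enumerate products U × V with U ∈ τ_X, V ∈ τ_Y (deduplicated):
  ∅ × ∅ = {} (∅)
  {0} × {x12} = {(0,x12)}
  {0} × {x13} = {(0,x13)}
  {0} × {x12, x13} = {(0,x12), (0,x13)}
  {0, 2} × {x12} = {(0,x12), (2,x12)}
  {0, 2} × {x13} = {(0,x13), (2,x13)}
  {0, 1, 2} × {x12} = {(0,x12), (1,x12), (2,x12)}
  {0, 1, 2} × {x13} = {(0,x13), (1,x13), (2,x13)}
  {0, 2} × {x12, x13} = {(0,x12), (0,x13), (2,x12), (2,x13)}
  {0, 1, 2} × {x12, x13} = {(0,x12), (0,x13), (1,x12), (1,x13), (2,x12), (2,x13)}
These 10 distinct sets form the basis B.
Close under arbitrary unions to get τ_{X×Y}; counting gives |τ_{X×Y}| = 16.


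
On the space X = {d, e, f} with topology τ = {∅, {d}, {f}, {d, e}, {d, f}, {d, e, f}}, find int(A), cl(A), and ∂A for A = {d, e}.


int(A) = {d, e}, cl(A) = {d, e}, ∂A = ∅.

Closed sets in (X, τ) are complements of opens:
  closed(X, τ) = {∅, {e}, {f}, {d, e}, {e, f}, {d, e, f}}.
int(A) = ⋃ {U ∈ τ : U ⊆ A}. Opens contained in A: ∅, {d}, {d, e}.
Taking the union of these: int(A) = {d, e}.
cl(A) = ⋂ {C closed : A ⊆ C}. Closed sets containing A: {d, e}, {d, e, f}.
Intersecting these: cl(A) = {d, e}.
∂A = cl(A) ∖ int(A) = {d, e} ∖ {d, e} = ∅.


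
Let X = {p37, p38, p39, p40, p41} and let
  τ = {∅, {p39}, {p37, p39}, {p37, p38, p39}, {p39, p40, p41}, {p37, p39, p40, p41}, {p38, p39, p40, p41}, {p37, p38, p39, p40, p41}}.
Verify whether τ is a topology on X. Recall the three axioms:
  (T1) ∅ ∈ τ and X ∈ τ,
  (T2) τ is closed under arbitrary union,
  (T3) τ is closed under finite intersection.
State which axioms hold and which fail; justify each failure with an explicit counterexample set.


τ is NOT a topology on X.

Axiom (T1): ∅ ∈ τ? Yes; X ∈ τ? Yes.
Axiom (T2/T3): check pairwise unions and intersections of members of τ.
Counterexample for (T3): {p37, p38, p39} ∩ {p38, p39, p40, p41} = {p38, p39} ∉ τ. Therefore τ is NOT a topology.


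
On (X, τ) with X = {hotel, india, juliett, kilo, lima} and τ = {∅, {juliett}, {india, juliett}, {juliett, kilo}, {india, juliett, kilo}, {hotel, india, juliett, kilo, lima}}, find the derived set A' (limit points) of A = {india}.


A' = {hotel, lima}

For each x ∈ X, list the open sets U ∈ τ with x ∈ U, then check whether U ∩ (A ∖ {x}) ≠ ∅ for every such U.
  x = hotel: opens ∋ x are {hotel, india, juliett, kilo, lima}; each meets A ∖ {hotel}, so x IS a limit point.
  x = india: open {india, juliett} ∋ x has {india, juliett} ∩ (A ∖ {india}) = ∅, so x is NOT a limit point.
  x = juliett: open {juliett} ∋ x has {juliett} ∩ (A ∖ {juliett}) = ∅, so x is NOT a limit point.
  x = kilo: open {juliett, kilo} ∋ x has {juliett, kilo} ∩ (A ∖ {kilo}) = ∅, so x is NOT a limit point.
  x = lima: opens ∋ x are {hotel, india, juliett, kilo, lima}; each meets A ∖ {lima}, so x IS a limit point.
Collecting: A' = {hotel, lima}.


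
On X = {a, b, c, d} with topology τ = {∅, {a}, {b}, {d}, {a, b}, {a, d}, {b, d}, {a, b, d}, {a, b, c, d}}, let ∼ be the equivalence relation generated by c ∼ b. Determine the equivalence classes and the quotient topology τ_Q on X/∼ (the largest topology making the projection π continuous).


X/∼ = {[a], [b=c], [d]}; |τ_Q| = 5.

Equivalence classes: [a], [b=c], [d].
Quotient map π: X → X/∼ sends a ↦ [a], b ↦ [b=c], c ↦ [b=c], d ↦ [d].
For each subset V ⊆ X/∼, compute π^{-1}(V) ⊆ X and check whether π^{-1}(V) ∈ τ. V is open in τ_Q iff π^{-1}(V) ∈ τ.
  V = {}: π^{-1}(V) = ∅ ∈ τ ✓.
  V = {[a]}: π^{-1}(V) = {a} ∈ τ ✓.
  V = {[b=c]}: π^{-1}(V) = {b, c} ∉ τ ✗.
  V = {[a], [b=c]}: π^{-1}(V) = {a, b, c} ∉ τ ✗.
  V = {[d]}: π^{-1}(V) = {d} ∈ τ ✓.
  V = {[a], [d]}: π^{-1}(V) = {a, d} ∈ τ ✓.
  V = {[b=c], [d]}: π^{-1}(V) = {b, c, d} ∉ τ ✗.
  V = {[a], [b=c], [d]}: π^{-1}(V) = {a, b, c, d} ∈ τ ✓.
Open sets in the quotient: τ_Q = {{}, {[a]}, {[d]}, {[a], [d]}, {[a], [b=c], [d]}} (5 elements).


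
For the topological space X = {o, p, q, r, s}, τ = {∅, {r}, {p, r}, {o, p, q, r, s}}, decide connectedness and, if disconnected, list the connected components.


(X, τ) is connected.

Find clopen sets (U ∈ τ with X ∖ U ∈ τ):
  U = ∅, X ∖ U = {o, p, q, r, s} — both open, so U is clopen.
  U = {o, p, q, r, s}, X ∖ U = ∅ — both open, so U is clopen.
Only trivial clopens (∅ and X) exist, so (X, τ) is connected.
Compute connected components by grouping points that agree on all clopens:
  component: {o, p, q, r, s}


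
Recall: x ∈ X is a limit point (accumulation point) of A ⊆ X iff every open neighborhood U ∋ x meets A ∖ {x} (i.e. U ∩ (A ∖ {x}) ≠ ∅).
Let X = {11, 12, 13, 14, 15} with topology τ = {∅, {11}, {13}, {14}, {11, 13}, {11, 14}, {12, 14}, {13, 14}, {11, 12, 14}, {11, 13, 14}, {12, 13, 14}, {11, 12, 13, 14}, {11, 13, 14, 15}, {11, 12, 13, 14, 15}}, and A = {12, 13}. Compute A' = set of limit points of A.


A' = {15}

For each x ∈ X, list the open sets U ∈ τ with x ∈ U, then check whether U ∩ (A ∖ {x}) ≠ ∅ for every such U.
  x = 11: open {11} ∋ x has {11} ∩ (A ∖ {11}) = ∅, so x is NOT a limit point.
  x = 12: open {12, 14} ∋ x has {12, 14} ∩ (A ∖ {12}) = ∅, so x is NOT a limit point.
  x = 13: open {13} ∋ x has {13} ∩ (A ∖ {13}) = ∅, so x is NOT a limit point.
  x = 14: open {14} ∋ x has {14} ∩ (A ∖ {14}) = ∅, so x is NOT a limit point.
  x = 15: opens ∋ x are {11, 13, 14, 15}, {11, 12, 13, 14, 15}; each meets A ∖ {15}, so x IS a limit point.
Collecting: A' = {15}.


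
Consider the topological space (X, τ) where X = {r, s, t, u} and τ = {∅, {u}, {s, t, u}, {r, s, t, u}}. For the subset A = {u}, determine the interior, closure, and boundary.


int(A) = {u}, cl(A) = {r, s, t, u}, ∂A = {r, s, t}.

Closed sets in (X, τ) are complements of opens:
  closed(X, τ) = {∅, {r}, {r, s, t}, {r, s, t, u}}.
int(A) = ⋃ {U ∈ τ : U ⊆ A}. Opens contained in A: ∅, {u}.
Taking the union of these: int(A) = {u}.
cl(A) = ⋂ {C closed : A ⊆ C}. Closed sets containing A: {r, s, t, u}.
Intersecting these: cl(A) = {r, s, t, u}.
∂A = cl(A) ∖ int(A) = {r, s, t, u} ∖ {u} = {r, s, t}.


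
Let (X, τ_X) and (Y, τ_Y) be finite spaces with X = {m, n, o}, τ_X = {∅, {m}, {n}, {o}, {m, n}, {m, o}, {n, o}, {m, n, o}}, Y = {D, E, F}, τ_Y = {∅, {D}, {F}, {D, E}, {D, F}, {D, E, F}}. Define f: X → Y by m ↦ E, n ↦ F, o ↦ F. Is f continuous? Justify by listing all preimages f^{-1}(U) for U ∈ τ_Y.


f IS continuous.

Compute f^{-1}(U) for each U ∈ τ_Y:
  U = ∅: f^{-1}(U) = ∅ ∈ τ_X ✓.
  U = {D}: f^{-1}(U) = ∅ ∈ τ_X ✓.
  U = {F}: f^{-1}(U) = {n, o} ∈ τ_X ✓.
  U = {D, E}: f^{-1}(U) = {m} ∈ τ_X ✓.
  U = {D, F}: f^{-1}(U) = {n, o} ∈ τ_X ✓.
  U = {D, E, F}: f^{-1}(U) = {m, n, o} ∈ τ_X ✓.
Every preimage lies in τ_X, so f IS continuous.


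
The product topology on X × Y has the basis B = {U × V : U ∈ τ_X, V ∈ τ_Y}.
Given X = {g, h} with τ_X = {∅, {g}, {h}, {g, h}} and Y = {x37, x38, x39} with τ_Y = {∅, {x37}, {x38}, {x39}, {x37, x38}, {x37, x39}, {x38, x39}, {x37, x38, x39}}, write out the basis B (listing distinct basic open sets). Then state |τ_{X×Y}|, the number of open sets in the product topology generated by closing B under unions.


Basis B = {∅ × ∅, {g} × {x37}, {g} × {x38}, {g} × {x39}, {h} × {x37}, {h} × {x38}, {h} × {x39}, {g} × {x37, x38}, {g} × {x37, x39}, {g, h} × {x37}, {g} × {x38, x39}, {g, h} × {x38}, {g, h} × {x39}, {h} × {x37, x38}, {h} × {x37, x39}, {h} × {x38, x39}, {g} × {x37, x38, x39}, {h} × {x37, x38, x39}, {g, h} × {x37, x38}, {g, h} × {x37, x39}, {g, h} × {x38, x39}, {g, h} × {x37, x38, x39}}; |τ_{X×Y}| = 64.

Enumerate products U × V with U ∈ τ_X, V ∈ τ_Y (deduplicated):
  ∅ × ∅ = {} (∅)
  {g} × {x37} = {(g,x37)}
  {g} × {x38} = {(g,x38)}
  {g} × {x39} = {(g,x39)}
  {h} × {x37} = {(h,x37)}
  {h} × {x38} = {(h,x38)}
  {h} × {x39} = {(h,x39)}
  {g} × {x37, x38} = {(g,x37), (g,x38)}
  {g} × {x37, x39} = {(g,x37), (g,x39)}
  {g, h} × {x37} = {(g,x37), (h,x37)}
  {g} × {x38, x39} = {(g,x38), (g,x39)}
  {g, h} × {x38} = {(g,x38), (h,x38)}
  {g, h} × {x39} = {(g,x39), (h,x39)}
  {h} × {x37, x38} = {(h,x37), (h,x38)}
  {h} × {x37, x39} = {(h,x37), (h,x39)}
  {h} × {x38, x39} = {(h,x38), (h,x39)}
  {g} × {x37, x38, x39} = {(g,x37), (g,x38), (g,x39)}
  {h} × {x37, x38, x39} = {(h,x37), (h,x38), (h,x39)}
  {g, h} × {x37, x38} = {(g,x37), (g,x38), (h,x37), (h,x38)}
  {g, h} × {x37, x39} = {(g,x37), (g,x39), (h,x37), (h,x39)}
  {g, h} × {x38, x39} = {(g,x38), (g,x39), (h,x38), (h,x39)}
  {g, h} × {x37, x38, x39} = {(g,x37), (g,x38), (g,x39), (h,x37), (h,x38), (h,x39)}
These 22 distinct sets form the basis B.
Close under arbitrary unions to get τ_{X×Y}; counting gives |τ_{X×Y}| = 64.


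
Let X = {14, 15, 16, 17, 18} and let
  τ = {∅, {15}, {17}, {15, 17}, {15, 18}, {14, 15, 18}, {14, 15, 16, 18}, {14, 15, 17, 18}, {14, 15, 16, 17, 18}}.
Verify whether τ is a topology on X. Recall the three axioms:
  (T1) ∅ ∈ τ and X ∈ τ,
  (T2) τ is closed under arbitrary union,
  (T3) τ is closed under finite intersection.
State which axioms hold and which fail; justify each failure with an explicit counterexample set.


τ is NOT a topology on X.

Axiom (T1): ∅ ∈ τ? Yes; X ∈ τ? Yes.
Axiom (T2/T3): check pairwise unions and intersections of members of τ.
Counterexample for (T2): {17} ∪ {15, 18} = {15, 17, 18} ∉ τ. Therefore τ is NOT a topology.


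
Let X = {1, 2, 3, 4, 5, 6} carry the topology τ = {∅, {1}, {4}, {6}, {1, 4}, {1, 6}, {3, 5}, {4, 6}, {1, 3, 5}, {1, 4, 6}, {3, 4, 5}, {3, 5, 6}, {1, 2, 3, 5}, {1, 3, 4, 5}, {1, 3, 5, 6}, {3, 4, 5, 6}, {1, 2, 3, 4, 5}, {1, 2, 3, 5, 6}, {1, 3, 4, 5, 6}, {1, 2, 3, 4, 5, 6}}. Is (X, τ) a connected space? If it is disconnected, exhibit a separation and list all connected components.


(X, τ) is disconnected; components = [{4}, {6}, {1, 2, 3, 5}].

Find clopen sets (U ∈ τ with X ∖ U ∈ τ):
  U = ∅, X ∖ U = {1, 2, 3, 4, 5, 6} — both open, so U is clopen.
  U = {4}, X ∖ U = {1, 2, 3, 5, 6} — both open, so U is clopen.
  U = {6}, X ∖ U = {1, 2, 3, 4, 5} — both open, so U is clopen.
  U = {4, 6}, X ∖ U = {1, 2, 3, 5} — both open, so U is clopen.
  U = {1, 2, 3, 5}, X ∖ U = {4, 6} — both open, so U is clopen.
  U = {1, 2, 3, 4, 5}, X ∖ U = {6} — both open, so U is clopen.
  U = {1, 2, 3, 5, 6}, X ∖ U = {4} — both open, so U is clopen.
  U = {1, 2, 3, 4, 5, 6}, X ∖ U = ∅ — both open, so U is clopen.
Nontrivial clopen(s) exist: e.g. {4, 6}. So (X, τ) is disconnected.
Compute connected components by grouping points that agree on all clopens:
  component: {4}
  component: {6}
  component: {1, 2, 3, 5}


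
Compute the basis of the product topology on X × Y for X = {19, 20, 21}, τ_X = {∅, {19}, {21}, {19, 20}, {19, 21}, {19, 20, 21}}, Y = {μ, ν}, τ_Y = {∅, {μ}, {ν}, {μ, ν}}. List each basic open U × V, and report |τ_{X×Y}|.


Basis B = {∅ × ∅, {19} × {μ}, {19} × {ν}, {21} × {μ}, {21} × {ν}, {19} × {μ, ν}, {19, 20} × {μ}, {19, 21} × {μ}, {19, 20} × {ν}, {19, 21} × {ν}, {21} × {μ, ν}, {19, 20, 21} × {μ}, {19, 20, 21} × {ν}, {19, 20} × {μ, ν}, {19, 21} × {μ, ν}, {19, 20, 21} × {μ, ν}}; |τ_{X×Y}| = 36.

Enumerate products U × V with U ∈ τ_X, V ∈ τ_Y (deduplicated):
  ∅ × ∅ = {} (∅)
  {19} × {μ} = {(19,μ)}
  {19} × {ν} = {(19,ν)}
  {21} × {μ} = {(21,μ)}
  {21} × {ν} = {(21,ν)}
  {19} × {μ, ν} = {(19,μ), (19,ν)}
  {19, 20} × {μ} = {(19,μ), (20,μ)}
  {19, 21} × {μ} = {(19,μ), (21,μ)}
  {19, 20} × {ν} = {(19,ν), (20,ν)}
  {19, 21} × {ν} = {(19,ν), (21,ν)}
  {21} × {μ, ν} = {(21,μ), (21,ν)}
  {19, 20, 21} × {μ} = {(19,μ), (20,μ), (21,μ)}
  {19, 20, 21} × {ν} = {(19,ν), (20,ν), (21,ν)}
  {19, 20} × {μ, ν} = {(19,μ), (19,ν), (20,μ), (20,ν)}
  {19, 21} × {μ, ν} = {(19,μ), (19,ν), (21,μ), (21,ν)}
  {19, 20, 21} × {μ, ν} = {(19,μ), (19,ν), (20,μ), (20,ν), (21,μ), (21,ν)}
These 16 distinct sets form the basis B.
Close under arbitrary unions to get τ_{X×Y}; counting gives |τ_{X×Y}| = 36.


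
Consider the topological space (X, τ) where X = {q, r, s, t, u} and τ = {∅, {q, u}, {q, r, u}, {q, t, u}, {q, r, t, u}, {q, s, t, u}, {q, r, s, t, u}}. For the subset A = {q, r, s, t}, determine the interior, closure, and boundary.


int(A) = ∅, cl(A) = {q, r, s, t, u}, ∂A = {q, r, s, t, u}.

Closed sets in (X, τ) are complements of opens:
  closed(X, τ) = {∅, {r}, {s}, {r, s}, {s, t}, {r, s, t}, {q, r, s, t, u}}.
int(A) = ⋃ {U ∈ τ : U ⊆ A}. Opens contained in A: ∅.
Taking the union of these: int(A) = ∅.
cl(A) = ⋂ {C closed : A ⊆ C}. Closed sets containing A: {q, r, s, t, u}.
Intersecting these: cl(A) = {q, r, s, t, u}.
∂A = cl(A) ∖ int(A) = {q, r, s, t, u} ∖ ∅ = {q, r, s, t, u}.


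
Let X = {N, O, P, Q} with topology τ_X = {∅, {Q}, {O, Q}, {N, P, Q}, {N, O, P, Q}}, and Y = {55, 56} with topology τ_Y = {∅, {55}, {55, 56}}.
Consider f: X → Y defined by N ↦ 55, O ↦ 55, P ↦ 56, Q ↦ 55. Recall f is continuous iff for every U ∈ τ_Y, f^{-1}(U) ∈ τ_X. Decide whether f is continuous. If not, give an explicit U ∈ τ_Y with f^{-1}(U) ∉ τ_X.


f is NOT continuous.

Compute f^{-1}(U) for each U ∈ τ_Y:
  U = ∅: f^{-1}(U) = ∅ ∈ τ_X ✓.
  U = {55}: f^{-1}(U) = {N, O, Q} ∉ τ_X ✗.
  U = {55, 56}: f^{-1}(U) = {N, O, P, Q} ∈ τ_X ✓.
Found U = {55} with f^{-1}(U) = {N, O, Q} not in τ_X. Therefore f is NOT continuous.


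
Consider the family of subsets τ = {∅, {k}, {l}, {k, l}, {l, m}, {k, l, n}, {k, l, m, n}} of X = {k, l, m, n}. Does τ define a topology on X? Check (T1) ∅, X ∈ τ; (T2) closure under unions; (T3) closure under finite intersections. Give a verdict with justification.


τ is NOT a topology on X.

Axiom (T1): ∅ ∈ τ? Yes; X ∈ τ? Yes.
Axiom (T2/T3): check pairwise unions and intersections of members of τ.
Counterexample for (T2): {k} ∪ {l, m} = {k, l, m} ∉ τ. Therefore τ is NOT a topology.


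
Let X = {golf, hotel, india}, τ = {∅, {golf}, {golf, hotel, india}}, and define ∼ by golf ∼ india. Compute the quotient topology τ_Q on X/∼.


X/∼ = {[golf=india], [hotel]}; |τ_Q| = 2.

Equivalence classes: [golf=india], [hotel].
Quotient map π: X → X/∼ sends golf ↦ [golf=india], hotel ↦ [hotel], india ↦ [golf=india].
For each subset V ⊆ X/∼, compute π^{-1}(V) ⊆ X and check whether π^{-1}(V) ∈ τ. V is open in τ_Q iff π^{-1}(V) ∈ τ.
  V = {}: π^{-1}(V) = ∅ ∈ τ ✓.
  V = {[golf=india]}: π^{-1}(V) = {golf, india} ∉ τ ✗.
  V = {[hotel]}: π^{-1}(V) = {hotel} ∉ τ ✗.
  V = {[golf=india], [hotel]}: π^{-1}(V) = {golf, hotel, india} ∈ τ ✓.
Open sets in the quotient: τ_Q = {{}, {[golf=india], [hotel]}} (2 elements).


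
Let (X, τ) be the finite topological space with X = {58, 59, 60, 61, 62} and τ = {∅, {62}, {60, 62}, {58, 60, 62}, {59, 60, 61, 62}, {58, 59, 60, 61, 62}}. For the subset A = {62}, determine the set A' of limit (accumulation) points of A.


A' = {58, 59, 60, 61}

For each x ∈ X, list the open sets U ∈ τ with x ∈ U, then check whether U ∩ (A ∖ {x}) ≠ ∅ for every such U.
  x = 58: opens ∋ x are {58, 60, 62}, {58, 59, 60, 61, 62}; each meets A ∖ {58}, so x IS a limit point.
  x = 59: opens ∋ x are {59, 60, 61, 62}, {58, 59, 60, 61, 62}; each meets A ∖ {59}, so x IS a limit point.
  x = 60: opens ∋ x are {60, 62}, {58, 60, 62}, {59, 60, 61, 62}, {58, 59, 60, 61, 62}; each meets A ∖ {60}, so x IS a limit point.
  x = 61: opens ∋ x are {59, 60, 61, 62}, {58, 59, 60, 61, 62}; each meets A ∖ {61}, so x IS a limit point.
  x = 62: open {62} ∋ x has {62} ∩ (A ∖ {62}) = ∅, so x is NOT a limit point.
Collecting: A' = {58, 59, 60, 61}.


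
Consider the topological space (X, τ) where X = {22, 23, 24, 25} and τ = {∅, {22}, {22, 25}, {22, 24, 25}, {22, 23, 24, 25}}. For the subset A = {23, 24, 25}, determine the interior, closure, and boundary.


int(A) = ∅, cl(A) = {23, 24, 25}, ∂A = {23, 24, 25}.

Closed sets in (X, τ) are complements of opens:
  closed(X, τ) = {∅, {23}, {23, 24}, {23, 24, 25}, {22, 23, 24, 25}}.
int(A) = ⋃ {U ∈ τ : U ⊆ A}. Opens contained in A: ∅.
Taking the union of these: int(A) = ∅.
cl(A) = ⋂ {C closed : A ⊆ C}. Closed sets containing A: {23, 24, 25}, {22, 23, 24, 25}.
Intersecting these: cl(A) = {23, 24, 25}.
∂A = cl(A) ∖ int(A) = {23, 24, 25} ∖ ∅ = {23, 24, 25}.


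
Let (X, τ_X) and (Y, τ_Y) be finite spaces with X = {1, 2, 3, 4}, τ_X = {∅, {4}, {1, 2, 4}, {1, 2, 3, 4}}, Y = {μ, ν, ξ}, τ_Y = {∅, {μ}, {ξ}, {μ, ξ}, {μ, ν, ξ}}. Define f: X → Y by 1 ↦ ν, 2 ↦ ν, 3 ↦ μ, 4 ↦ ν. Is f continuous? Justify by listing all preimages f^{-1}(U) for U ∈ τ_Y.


f is NOT continuous.

Compute f^{-1}(U) for each U ∈ τ_Y:
  U = ∅: f^{-1}(U) = ∅ ∈ τ_X ✓.
  U = {μ}: f^{-1}(U) = {3} ∉ τ_X ✗.
  U = {ξ}: f^{-1}(U) = ∅ ∈ τ_X ✓.
  U = {μ, ξ}: f^{-1}(U) = {3} ∉ τ_X ✗.
  U = {μ, ν, ξ}: f^{-1}(U) = {1, 2, 3, 4} ∈ τ_X ✓.
Found U = {μ} with f^{-1}(U) = {3} not in τ_X. Therefore f is NOT continuous.


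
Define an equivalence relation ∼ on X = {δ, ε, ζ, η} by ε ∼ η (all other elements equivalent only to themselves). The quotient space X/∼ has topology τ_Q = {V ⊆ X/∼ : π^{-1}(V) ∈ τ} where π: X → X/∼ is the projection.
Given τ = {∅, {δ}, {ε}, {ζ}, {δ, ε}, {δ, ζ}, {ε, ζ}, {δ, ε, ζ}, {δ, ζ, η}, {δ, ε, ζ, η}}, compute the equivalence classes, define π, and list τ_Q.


X/∼ = {[δ], [ε=η], [ζ]}; |τ_Q| = 5.

Equivalence classes: [δ], [ε=η], [ζ].
Quotient map π: X → X/∼ sends δ ↦ [δ], ε ↦ [ε=η], ζ ↦ [ζ], η ↦ [ε=η].
For each subset V ⊆ X/∼, compute π^{-1}(V) ⊆ X and check whether π^{-1}(V) ∈ τ. V is open in τ_Q iff π^{-1}(V) ∈ τ.
  V = {}: π^{-1}(V) = ∅ ∈ τ ✓.
  V = {[δ]}: π^{-1}(V) = {δ} ∈ τ ✓.
  V = {[ε=η]}: π^{-1}(V) = {ε, η} ∉ τ ✗.
  V = {[δ], [ε=η]}: π^{-1}(V) = {δ, ε, η} ∉ τ ✗.
  V = {[ζ]}: π^{-1}(V) = {ζ} ∈ τ ✓.
  V = {[δ], [ζ]}: π^{-1}(V) = {δ, ζ} ∈ τ ✓.
  V = {[ε=η], [ζ]}: π^{-1}(V) = {ε, ζ, η} ∉ τ ✗.
  V = {[δ], [ε=η], [ζ]}: π^{-1}(V) = {δ, ε, ζ, η} ∈ τ ✓.
Open sets in the quotient: τ_Q = {{}, {[δ]}, {[ζ]}, {[δ], [ζ]}, {[δ], [ε=η], [ζ]}} (5 elements).


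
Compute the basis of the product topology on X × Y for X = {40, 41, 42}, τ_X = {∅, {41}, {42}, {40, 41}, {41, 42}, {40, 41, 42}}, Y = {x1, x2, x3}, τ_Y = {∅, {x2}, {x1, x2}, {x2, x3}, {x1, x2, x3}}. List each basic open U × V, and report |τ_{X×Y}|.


Basis B = {∅ × ∅, {41} × {x2}, {42} × {x2}, {40, 41} × {x2}, {41} × {x1, x2}, {41} × {x2, x3}, {41, 42} × {x2}, {42} × {x1, x2}, {42} × {x2, x3}, {40, 41, 42} × {x2}, {41} × {x1, x2, x3}, {42} × {x1, x2, x3}, {40, 41} × {x1, x2}, {40, 41} × {x2, x3}, {41, 42} × {x1, x2}, {41, 42} × {x2, x3}, {40, 41} × {x1, x2, x3}, {40, 41, 42} × {x1, x2}, {40, 41, 42} × {x2, x3}, {41, 42} × {x1, x2, x3}, {40, 41, 42} × {x1, x2, x3}}; |τ_{X×Y}| = 70.

Enumerate products U × V with U ∈ τ_X, V ∈ τ_Y (deduplicated):
  ∅ × ∅ = {} (∅)
  {41} × {x2} = {(41,x2)}
  {42} × {x2} = {(42,x2)}
  {40, 41} × {x2} = {(40,x2), (41,x2)}
  {41} × {x1, x2} = {(41,x1), (41,x2)}
  {41} × {x2, x3} = {(41,x2), (41,x3)}
  {41, 42} × {x2} = {(41,x2), (42,x2)}
  {42} × {x1, x2} = {(42,x1), (42,x2)}
  {42} × {x2, x3} = {(42,x2), (42,x3)}
  {40, 41, 42} × {x2} = {(40,x2), (41,x2), (42,x2)}
  {41} × {x1, x2, x3} = {(41,x1), (41,x2), (41,x3)}
  {42} × {x1, x2, x3} = {(42,x1), (42,x2), (42,x3)}
  {40, 41} × {x1, x2} = {(40,x1), (40,x2), (41,x1), (41,x2)}
  {40, 41} × {x2, x3} = {(40,x2), (40,x3), (41,x2), (41,x3)}
  {41, 42} × {x1, x2} = {(41,x1), (41,x2), (42,x1), (42,x2)}
  {41, 42} × {x2, x3} = {(41,x2), (41,x3), (42,x2), (42,x3)}
  {40, 41} × {x1, x2, x3} = {(40,x1), (40,x2), (40,x3), (41,x1), (41,x2), (41,x3)}
  {40, 41, 42} × {x1, x2} = {(40,x1), (40,x2), (41,x1), (41,x2), (42,x1), (42,x2)}
  {40, 41, 42} × {x2, x3} = {(40,x2), (40,x3), (41,x2), (41,x3), (42,x2), (42,x3)}
  {41, 42} × {x1, x2, x3} = {(41,x1), (41,x2), (41,x3), (42,x1), (42,x2), (42,x3)}
  {40, 41, 42} × {x1, x2, x3} = {(40,x1), (40,x2), (40,x3), (41,x1), (41,x2), (41,x3), (42,x1), (42,x2), (42,x3)}
These 21 distinct sets form the basis B.
Close under arbitrary unions to get τ_{X×Y}; counting gives |τ_{X×Y}| = 70.


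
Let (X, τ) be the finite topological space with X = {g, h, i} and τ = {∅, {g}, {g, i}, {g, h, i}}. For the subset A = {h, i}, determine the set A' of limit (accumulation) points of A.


A' = {h}

For each x ∈ X, list the open sets U ∈ τ with x ∈ U, then check whether U ∩ (A ∖ {x}) ≠ ∅ for every such U.
  x = g: open {g} ∋ x has {g} ∩ (A ∖ {g}) = ∅, so x is NOT a limit point.
  x = h: opens ∋ x are {g, h, i}; each meets A ∖ {h}, so x IS a limit point.
  x = i: open {g, i} ∋ x has {g, i} ∩ (A ∖ {i}) = ∅, so x is NOT a limit point.
Collecting: A' = {h}.


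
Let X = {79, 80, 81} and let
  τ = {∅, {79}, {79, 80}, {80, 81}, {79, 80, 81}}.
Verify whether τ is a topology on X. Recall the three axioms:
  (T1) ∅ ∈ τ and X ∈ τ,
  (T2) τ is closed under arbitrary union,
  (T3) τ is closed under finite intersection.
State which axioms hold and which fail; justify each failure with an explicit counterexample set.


τ is NOT a topology on X.

Axiom (T1): ∅ ∈ τ? Yes; X ∈ τ? Yes.
Axiom (T2/T3): check pairwise unions and intersections of members of τ.
Counterexample for (T3): {79, 80} ∩ {80, 81} = {80} ∉ τ. Therefore τ is NOT a topology.


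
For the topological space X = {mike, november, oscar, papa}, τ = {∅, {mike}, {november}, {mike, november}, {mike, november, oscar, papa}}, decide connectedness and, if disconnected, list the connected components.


(X, τ) is connected.

Find clopen sets (U ∈ τ with X ∖ U ∈ τ):
  U = ∅, X ∖ U = {mike, november, oscar, papa} — both open, so U is clopen.
  U = {mike, november, oscar, papa}, X ∖ U = ∅ — both open, so U is clopen.
Only trivial clopens (∅ and X) exist, so (X, τ) is connected.
Compute connected components by grouping points that agree on all clopens:
  component: {mike, november, oscar, papa}


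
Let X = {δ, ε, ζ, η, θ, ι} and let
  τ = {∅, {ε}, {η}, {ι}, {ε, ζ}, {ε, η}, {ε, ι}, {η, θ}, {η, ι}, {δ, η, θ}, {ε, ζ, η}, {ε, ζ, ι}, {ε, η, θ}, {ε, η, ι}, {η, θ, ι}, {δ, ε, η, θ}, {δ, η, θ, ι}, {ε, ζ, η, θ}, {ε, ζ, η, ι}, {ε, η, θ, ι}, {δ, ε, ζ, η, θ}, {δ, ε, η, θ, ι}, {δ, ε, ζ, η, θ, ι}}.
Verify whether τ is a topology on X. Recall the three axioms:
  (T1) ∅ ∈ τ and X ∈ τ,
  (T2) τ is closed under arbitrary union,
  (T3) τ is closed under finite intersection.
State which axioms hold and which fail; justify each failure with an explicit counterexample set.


τ is NOT a topology on X.

Axiom (T1): ∅ ∈ τ? Yes; X ∈ τ? Yes.
Axiom (T2/T3): check pairwise unions and intersections of members of τ.
Counterexample for (T2): {ι} ∪ {ε, ζ, η, θ} = {ε, ζ, η, θ, ι} ∉ τ. Therefore τ is NOT a topology.


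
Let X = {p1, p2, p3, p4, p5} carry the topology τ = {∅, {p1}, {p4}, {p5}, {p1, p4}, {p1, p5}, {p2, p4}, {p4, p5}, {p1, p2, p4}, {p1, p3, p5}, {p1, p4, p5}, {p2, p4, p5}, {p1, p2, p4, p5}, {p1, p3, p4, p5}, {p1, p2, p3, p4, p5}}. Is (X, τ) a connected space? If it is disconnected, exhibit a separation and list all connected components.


(X, τ) is disconnected; components = [{p2, p4}, {p1, p3, p5}].

Find clopen sets (U ∈ τ with X ∖ U ∈ τ):
  U = ∅, X ∖ U = {p1, p2, p3, p4, p5} — both open, so U is clopen.
  U = {p2, p4}, X ∖ U = {p1, p3, p5} — both open, so U is clopen.
  U = {p1, p3, p5}, X ∖ U = {p2, p4} — both open, so U is clopen.
  U = {p1, p2, p3, p4, p5}, X ∖ U = ∅ — both open, so U is clopen.
Nontrivial clopen(s) exist: e.g. {p1, p3, p5}. So (X, τ) is disconnected.
Compute connected components by grouping points that agree on all clopens:
  component: {p2, p4}
  component: {p1, p3, p5}


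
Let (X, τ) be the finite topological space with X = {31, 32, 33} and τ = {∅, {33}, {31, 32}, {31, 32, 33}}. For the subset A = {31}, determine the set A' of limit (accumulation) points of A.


A' = {32}

For each x ∈ X, list the open sets U ∈ τ with x ∈ U, then check whether U ∩ (A ∖ {x}) ≠ ∅ for every such U.
  x = 31: open {31, 32} ∋ x has {31, 32} ∩ (A ∖ {31}) = ∅, so x is NOT a limit point.
  x = 32: opens ∋ x are {31, 32}, {31, 32, 33}; each meets A ∖ {32}, so x IS a limit point.
  x = 33: open {33} ∋ x has {33} ∩ (A ∖ {33}) = ∅, so x is NOT a limit point.
Collecting: A' = {32}.


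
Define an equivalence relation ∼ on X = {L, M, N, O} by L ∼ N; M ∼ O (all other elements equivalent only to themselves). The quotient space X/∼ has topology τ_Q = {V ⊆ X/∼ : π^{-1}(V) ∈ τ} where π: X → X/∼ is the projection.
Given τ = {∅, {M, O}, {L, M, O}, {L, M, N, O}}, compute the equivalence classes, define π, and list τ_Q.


X/∼ = {[L=N], [M=O]}; |τ_Q| = 3.

Equivalence classes: [L=N], [M=O].
Quotient map π: X → X/∼ sends L ↦ [L=N], M ↦ [M=O], N ↦ [L=N], O ↦ [M=O].
For each subset V ⊆ X/∼, compute π^{-1}(V) ⊆ X and check whether π^{-1}(V) ∈ τ. V is open in τ_Q iff π^{-1}(V) ∈ τ.
  V = {}: π^{-1}(V) = ∅ ∈ τ ✓.
  V = {[L=N]}: π^{-1}(V) = {L, N} ∉ τ ✗.
  V = {[M=O]}: π^{-1}(V) = {M, O} ∈ τ ✓.
  V = {[L=N], [M=O]}: π^{-1}(V) = {L, M, N, O} ∈ τ ✓.
Open sets in the quotient: τ_Q = {{}, {[M=O]}, {[L=N], [M=O]}} (3 elements).


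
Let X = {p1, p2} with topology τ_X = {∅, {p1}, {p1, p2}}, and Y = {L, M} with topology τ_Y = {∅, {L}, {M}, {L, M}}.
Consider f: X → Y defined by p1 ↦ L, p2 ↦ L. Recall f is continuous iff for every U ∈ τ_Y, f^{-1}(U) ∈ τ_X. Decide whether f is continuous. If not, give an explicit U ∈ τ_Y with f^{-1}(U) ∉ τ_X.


f IS continuous.

Compute f^{-1}(U) for each U ∈ τ_Y:
  U = ∅: f^{-1}(U) = ∅ ∈ τ_X ✓.
  U = {L}: f^{-1}(U) = {p1, p2} ∈ τ_X ✓.
  U = {M}: f^{-1}(U) = ∅ ∈ τ_X ✓.
  U = {L, M}: f^{-1}(U) = {p1, p2} ∈ τ_X ✓.
Every preimage lies in τ_X, so f IS continuous.


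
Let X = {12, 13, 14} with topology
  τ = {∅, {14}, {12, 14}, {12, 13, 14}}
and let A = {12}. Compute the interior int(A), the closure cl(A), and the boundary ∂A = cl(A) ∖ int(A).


int(A) = ∅, cl(A) = {12, 13}, ∂A = {12, 13}.

Closed sets in (X, τ) are complements of opens:
  closed(X, τ) = {∅, {13}, {12, 13}, {12, 13, 14}}.
int(A) = ⋃ {U ∈ τ : U ⊆ A}. Opens contained in A: ∅.
Taking the union of these: int(A) = ∅.
cl(A) = ⋂ {C closed : A ⊆ C}. Closed sets containing A: {12, 13}, {12, 13, 14}.
Intersecting these: cl(A) = {12, 13}.
∂A = cl(A) ∖ int(A) = {12, 13} ∖ ∅ = {12, 13}.


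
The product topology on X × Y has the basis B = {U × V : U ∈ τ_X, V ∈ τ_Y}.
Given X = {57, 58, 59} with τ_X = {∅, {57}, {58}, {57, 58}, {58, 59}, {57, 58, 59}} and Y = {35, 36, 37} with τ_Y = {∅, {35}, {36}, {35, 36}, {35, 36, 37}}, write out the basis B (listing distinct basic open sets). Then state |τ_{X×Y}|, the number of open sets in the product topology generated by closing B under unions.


Basis B = {∅ × ∅, {57} × {35}, {57} × {36}, {58} × {35}, {58} × {36}, {57} × {35, 36}, {57, 58} × {35}, {57, 58} × {36}, {58} × {35, 36}, {58, 59} × {35}, {58, 59} × {36}, {57} × {35, 36, 37}, {57, 58, 59} × {35}, {57, 58, 59} × {36}, {58} × {35, 36, 37}, {57, 58} × {35, 36}, {58, 59} × {35, 36}, {57, 58} × {35, 36, 37}, {57, 58, 59} × {35, 36}, {58, 59} × {35, 36, 37}, {57, 58, 59} × {35, 36, 37}}; |τ_{X×Y}| = 70.

Enumerate products U × V with U ∈ τ_X, V ∈ τ_Y (deduplicated):
  ∅ × ∅ = {} (∅)
  {57} × {35} = {(57,35)}
  {57} × {36} = {(57,36)}
  {58} × {35} = {(58,35)}
  {58} × {36} = {(58,36)}
  {57} × {35, 36} = {(57,35), (57,36)}
  {57, 58} × {35} = {(57,35), (58,35)}
  {57, 58} × {36} = {(57,36), (58,36)}
  {58} × {35, 36} = {(58,35), (58,36)}
  {58, 59} × {35} = {(58,35), (59,35)}
  {58, 59} × {36} = {(58,36), (59,36)}
  {57} × {35, 36, 37} = {(57,35), (57,36), (57,37)}
  {57, 58, 59} × {35} = {(57,35), (58,35), (59,35)}
  {57, 58, 59} × {36} = {(57,36), (58,36), (59,36)}
  {58} × {35, 36, 37} = {(58,35), (58,36), (58,37)}
  {57, 58} × {35, 36} = {(57,35), (57,36), (58,35), (58,36)}
  {58, 59} × {35, 36} = {(58,35), (58,36), (59,35), (59,36)}
  {57, 58} × {35, 36, 37} = {(57,35), (57,36), (57,37), (58,35), (58,36), (58,37)}
  {57, 58, 59} × {35, 36} = {(57,35), (57,36), (58,35), (58,36), (59,35), (59,36)}
  {58, 59} × {35, 36, 37} = {(58,35), (58,36), (58,37), (59,35), (59,36), (59,37)}
  {57, 58, 59} × {35, 36, 37} = {(57,35), (57,36), (57,37), (58,35), (58,36), (58,37), (59,35), (59,36), (59,37)}
These 21 distinct sets form the basis B.
Close under arbitrary unions to get τ_{X×Y}; counting gives |τ_{X×Y}| = 70.
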